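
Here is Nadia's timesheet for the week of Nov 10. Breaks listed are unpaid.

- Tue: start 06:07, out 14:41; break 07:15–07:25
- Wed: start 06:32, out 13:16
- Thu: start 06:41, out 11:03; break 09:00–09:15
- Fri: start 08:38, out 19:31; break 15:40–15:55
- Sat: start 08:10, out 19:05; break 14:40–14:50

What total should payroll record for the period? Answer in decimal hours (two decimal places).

40.63 hours

Tue: 06:07–14:41 = 8 h 34 min; less 10 min break → 8 h 24 min
Wed: 06:32–13:16 = 6 h 44 min
Thu: 06:41–11:03 = 4 h 22 min; less 15 min break → 4 h 7 min
Fri: 08:38–19:31 = 10 h 53 min; less 15 min break → 10 h 38 min
Sat: 08:10–19:05 = 10 h 55 min; less 10 min break → 10 h 45 min
Total: 8 h 24 min + 6 h 44 min + 4 h 7 min + 10 h 38 min + 10 h 45 min = 40 h 38 min.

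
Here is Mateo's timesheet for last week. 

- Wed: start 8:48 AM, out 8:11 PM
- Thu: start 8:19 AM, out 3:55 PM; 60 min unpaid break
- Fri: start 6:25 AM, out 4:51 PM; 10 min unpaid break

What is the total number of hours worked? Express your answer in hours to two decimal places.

28.25 hours

Wed: 8:48 AM–8:11 PM = 11 h 23 min
Thu: 8:19 AM–3:55 PM = 7 h 36 min; less 60 min break → 6 h 36 min
Fri: 6:25 AM–4:51 PM = 10 h 26 min; less 10 min break → 10 h 16 min
Total: 11 h 23 min + 6 h 36 min + 10 h 16 min = 28 h 15 min.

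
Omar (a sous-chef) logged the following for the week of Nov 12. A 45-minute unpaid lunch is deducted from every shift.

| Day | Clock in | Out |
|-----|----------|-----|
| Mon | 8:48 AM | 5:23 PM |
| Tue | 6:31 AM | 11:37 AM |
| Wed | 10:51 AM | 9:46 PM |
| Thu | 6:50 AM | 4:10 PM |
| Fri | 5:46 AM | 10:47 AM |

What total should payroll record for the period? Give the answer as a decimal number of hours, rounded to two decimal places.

Mon: 8:48 AM–5:23 PM = 8 h 35 min; less 45 min break → 7 h 50 min
Tue: 6:31 AM–11:37 AM = 5 h 6 min; less 45 min break → 4 h 21 min
Wed: 10:51 AM–9:46 PM = 10 h 55 min; less 45 min break → 10 h 10 min
Thu: 6:50 AM–4:10 PM = 9 h 20 min; less 45 min break → 8 h 35 min
Fri: 5:46 AM–10:47 AM = 5 h 1 min; less 45 min break → 4 h 16 min
Total: 7 h 50 min + 4 h 21 min + 10 h 10 min + 8 h 35 min + 4 h 16 min = 35 h 12 min.

35.20 hours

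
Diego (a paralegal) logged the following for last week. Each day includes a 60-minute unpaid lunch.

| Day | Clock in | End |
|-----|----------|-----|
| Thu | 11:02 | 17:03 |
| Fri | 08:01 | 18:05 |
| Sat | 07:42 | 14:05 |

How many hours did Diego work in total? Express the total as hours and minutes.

19 h 28 min

Thu: 11:02–17:03 = 6 h 1 min; less 60 min break → 5 h 1 min
Fri: 08:01–18:05 = 10 h 4 min; less 60 min break → 9 h 4 min
Sat: 07:42–14:05 = 6 h 23 min; less 60 min break → 5 h 23 min
Total: 5 h 1 min + 9 h 4 min + 5 h 23 min = 19 h 28 min.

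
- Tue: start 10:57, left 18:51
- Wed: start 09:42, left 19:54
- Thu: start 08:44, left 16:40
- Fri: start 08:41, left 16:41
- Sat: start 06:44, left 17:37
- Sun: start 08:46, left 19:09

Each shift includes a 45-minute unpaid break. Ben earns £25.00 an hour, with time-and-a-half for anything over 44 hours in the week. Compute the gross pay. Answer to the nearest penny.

£1355.00

Tue: 10:57–18:51 = 7 h 54 min; less 45 min break → 7 h 9 min
Wed: 09:42–19:54 = 10 h 12 min; less 45 min break → 9 h 27 min
Thu: 08:44–16:40 = 7 h 56 min; less 45 min break → 7 h 11 min
Fri: 08:41–16:41 = 8 h 0 min; less 45 min break → 7 h 15 min
Sat: 06:44–17:37 = 10 h 53 min; less 45 min break → 10 h 8 min
Sun: 08:46–19:09 = 10 h 23 min; less 45 min break → 9 h 38 min
Total worked: 50 h 48 min = 3048 min.
Regular 44 h 0 min = 2640 min at £25.00/h; overtime 6 h 48 min = 408 min at £37.50/h.
Pay = (2640 × £25.00 + 408 × £37.50) ÷ 60 = £1355.00.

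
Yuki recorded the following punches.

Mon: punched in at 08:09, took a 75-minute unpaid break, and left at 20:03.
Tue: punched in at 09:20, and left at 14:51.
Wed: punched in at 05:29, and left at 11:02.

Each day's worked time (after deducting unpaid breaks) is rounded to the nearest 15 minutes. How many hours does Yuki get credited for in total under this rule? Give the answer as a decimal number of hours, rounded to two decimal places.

21.75 hours

Mon: 08:09–20:03 = 11 h 54 min − 75 min = 10 h 39 min → rounds to 10 h 45 min
Tue: 09:20–14:51 = 5 h 31 min → rounds to 5 h 30 min
Wed: 05:29–11:02 = 5 h 33 min → rounds to 5 h 30 min
Total credited: 21 h 45 min.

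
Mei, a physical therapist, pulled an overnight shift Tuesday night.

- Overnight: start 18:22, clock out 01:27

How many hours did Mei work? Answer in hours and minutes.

7 h 5 min

Overnight: 18:22 → midnight = 5 h 38 min; midnight → 01:27 = 1 h 27 min; span 7 h 5 min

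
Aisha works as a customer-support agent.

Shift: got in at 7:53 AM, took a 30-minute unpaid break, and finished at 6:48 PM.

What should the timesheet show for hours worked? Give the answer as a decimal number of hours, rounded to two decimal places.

10.42 hours

Shift: 7:53 AM–6:48 PM = 10 h 55 min; less 30 min break → 10 h 25 min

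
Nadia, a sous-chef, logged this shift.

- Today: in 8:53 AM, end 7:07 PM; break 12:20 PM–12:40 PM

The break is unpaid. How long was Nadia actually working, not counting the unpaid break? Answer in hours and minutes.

9 h 54 min

Today: 8:53 AM–7:07 PM = 10 h 14 min; less 20 min break → 9 h 54 min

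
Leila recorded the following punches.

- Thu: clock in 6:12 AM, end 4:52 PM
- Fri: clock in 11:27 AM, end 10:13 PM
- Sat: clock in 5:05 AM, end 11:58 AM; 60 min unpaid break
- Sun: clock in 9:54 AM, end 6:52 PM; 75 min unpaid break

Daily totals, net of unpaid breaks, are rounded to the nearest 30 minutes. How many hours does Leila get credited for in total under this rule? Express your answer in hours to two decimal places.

35.00 hours

Thu: 6:12 AM–4:52 PM = 10 h 40 min → rounds to 10 h 30 min
Fri: 11:27 AM–10:13 PM = 10 h 46 min → rounds to 11 h 0 min
Sat: 5:05 AM–11:58 AM = 6 h 53 min − 60 min = 5 h 53 min → rounds to 6 h 0 min
Sun: 9:54 AM–6:52 PM = 8 h 58 min − 75 min = 7 h 43 min → rounds to 7 h 30 min
Total credited: 35 h 0 min.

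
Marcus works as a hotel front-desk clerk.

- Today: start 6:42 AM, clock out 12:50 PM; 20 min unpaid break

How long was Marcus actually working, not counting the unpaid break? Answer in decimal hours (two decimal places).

Today: 6:42 AM–12:50 PM = 6 h 8 min; less 20 min break → 5 h 48 min

5.80 hours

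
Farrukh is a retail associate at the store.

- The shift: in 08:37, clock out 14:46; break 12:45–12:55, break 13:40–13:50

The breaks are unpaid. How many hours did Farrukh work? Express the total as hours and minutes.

5 h 49 min

The shift: 08:37–14:46 = 6 h 9 min; less 20 min break → 5 h 49 min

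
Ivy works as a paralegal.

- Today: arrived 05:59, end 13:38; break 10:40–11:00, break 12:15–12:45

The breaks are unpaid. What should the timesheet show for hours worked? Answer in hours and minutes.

Today: 05:59–13:38 = 7 h 39 min; less 50 min break → 6 h 49 min

6 h 49 min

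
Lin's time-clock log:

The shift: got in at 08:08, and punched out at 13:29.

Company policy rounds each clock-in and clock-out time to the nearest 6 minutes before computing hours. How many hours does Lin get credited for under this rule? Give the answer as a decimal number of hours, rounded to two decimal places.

The shift: in 08:08→08:06, out 13:29→13:30; 5 h 24 min

5.40 hours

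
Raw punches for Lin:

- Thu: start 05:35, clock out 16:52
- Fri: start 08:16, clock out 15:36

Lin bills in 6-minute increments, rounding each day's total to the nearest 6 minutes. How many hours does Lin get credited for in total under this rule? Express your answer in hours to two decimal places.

18.60 hours

Thu: 05:35–16:52 = 11 h 17 min → rounds to 11 h 18 min
Fri: 08:16–15:36 = 7 h 20 min → rounds to 7 h 18 min
Total credited: 18 h 36 min.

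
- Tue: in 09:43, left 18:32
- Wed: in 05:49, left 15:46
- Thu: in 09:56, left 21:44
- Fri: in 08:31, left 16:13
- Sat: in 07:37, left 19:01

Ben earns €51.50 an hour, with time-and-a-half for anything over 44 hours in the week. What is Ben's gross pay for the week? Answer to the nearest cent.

€2703.75

Tue: 09:43–18:32 = 8 h 49 min
Wed: 05:49–15:46 = 9 h 57 min
Thu: 09:56–21:44 = 11 h 48 min
Fri: 08:31–16:13 = 7 h 42 min
Sat: 07:37–19:01 = 11 h 24 min
Total worked: 49 h 40 min = 2980 min.
Regular 44 h 0 min = 2640 min at €51.50/h; overtime 5 h 40 min = 340 min at €77.25/h.
Pay = (2640 × €51.50 + 340 × €77.25) ÷ 60 = €2703.75.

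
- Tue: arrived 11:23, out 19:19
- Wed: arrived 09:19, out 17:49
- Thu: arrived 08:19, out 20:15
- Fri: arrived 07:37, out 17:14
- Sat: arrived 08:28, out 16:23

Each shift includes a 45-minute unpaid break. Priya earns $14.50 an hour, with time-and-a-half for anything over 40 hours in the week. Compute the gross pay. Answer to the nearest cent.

$626.76

Tue: 11:23–19:19 = 7 h 56 min; less 45 min break → 7 h 11 min
Wed: 09:19–17:49 = 8 h 30 min; less 45 min break → 7 h 45 min
Thu: 08:19–20:15 = 11 h 56 min; less 45 min break → 11 h 11 min
Fri: 07:37–17:14 = 9 h 37 min; less 45 min break → 8 h 52 min
Sat: 08:28–16:23 = 7 h 55 min; less 45 min break → 7 h 10 min
Total worked: 42 h 9 min = 2529 min.
Regular 40 h 0 min = 2400 min at $14.50/h; overtime 2 h 9 min = 129 min at $21.75/h.
Pay = (2400 × $14.50 + 129 × $21.75) ÷ 60 = $626.76.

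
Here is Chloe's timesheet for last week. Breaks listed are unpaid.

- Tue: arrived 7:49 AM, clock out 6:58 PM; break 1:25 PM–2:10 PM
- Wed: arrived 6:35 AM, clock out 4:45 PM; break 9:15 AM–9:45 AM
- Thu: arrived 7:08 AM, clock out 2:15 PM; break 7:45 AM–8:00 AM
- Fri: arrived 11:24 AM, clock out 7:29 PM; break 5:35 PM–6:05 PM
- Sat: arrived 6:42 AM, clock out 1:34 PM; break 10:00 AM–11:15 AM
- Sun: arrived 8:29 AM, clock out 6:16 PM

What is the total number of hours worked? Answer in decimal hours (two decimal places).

Tue: 7:49 AM–6:58 PM = 11 h 9 min; less 45 min break → 10 h 24 min
Wed: 6:35 AM–4:45 PM = 10 h 10 min; less 30 min break → 9 h 40 min
Thu: 7:08 AM–2:15 PM = 7 h 7 min; less 15 min break → 6 h 52 min
Fri: 11:24 AM–7:29 PM = 8 h 5 min; less 30 min break → 7 h 35 min
Sat: 6:42 AM–1:34 PM = 6 h 52 min; less 75 min break → 5 h 37 min
Sun: 8:29 AM–6:16 PM = 9 h 47 min
Total: 10 h 24 min + 9 h 40 min + 6 h 52 min + 7 h 35 min + 5 h 37 min + 9 h 47 min = 49 h 55 min.

49.92 hours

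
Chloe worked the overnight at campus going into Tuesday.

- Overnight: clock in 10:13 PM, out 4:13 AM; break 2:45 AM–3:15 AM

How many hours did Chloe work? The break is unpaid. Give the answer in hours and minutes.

5 h 30 min

Overnight: 10:13 PM → midnight = 1 h 47 min; midnight → 4:13 AM = 4 h 13 min; span 6 h 0 min; less 30 min break → 5 h 30 min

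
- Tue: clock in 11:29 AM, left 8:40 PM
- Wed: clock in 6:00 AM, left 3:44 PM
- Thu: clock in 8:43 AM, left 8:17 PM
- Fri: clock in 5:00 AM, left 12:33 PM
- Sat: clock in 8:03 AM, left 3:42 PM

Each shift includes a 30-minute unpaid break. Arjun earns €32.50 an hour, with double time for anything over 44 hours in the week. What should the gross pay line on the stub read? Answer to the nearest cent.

Tue: 11:29 AM–8:40 PM = 9 h 11 min; less 30 min break → 8 h 41 min
Wed: 6:00 AM–3:44 PM = 9 h 44 min; less 30 min break → 9 h 14 min
Thu: 8:43 AM–8:17 PM = 11 h 34 min; less 30 min break → 11 h 4 min
Fri: 5:00 AM–12:33 PM = 7 h 33 min; less 30 min break → 7 h 3 min
Sat: 8:03 AM–3:42 PM = 7 h 39 min; less 30 min break → 7 h 9 min
Total worked: 43 h 11 min = 2591 min.
Regular 43 h 11 min = 2591 min at €32.50/h; overtime 0 h 0 min = 0 min at €65.00/h.
Pay = (2591 × €32.50 + 0 × €65.00) ÷ 60 = €1403.46.

€1403.46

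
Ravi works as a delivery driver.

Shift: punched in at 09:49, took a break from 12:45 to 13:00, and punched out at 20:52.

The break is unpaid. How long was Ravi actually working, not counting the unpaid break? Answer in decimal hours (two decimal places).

10.80 hours

Shift: 09:49–20:52 = 11 h 3 min; less 15 min break → 10 h 48 min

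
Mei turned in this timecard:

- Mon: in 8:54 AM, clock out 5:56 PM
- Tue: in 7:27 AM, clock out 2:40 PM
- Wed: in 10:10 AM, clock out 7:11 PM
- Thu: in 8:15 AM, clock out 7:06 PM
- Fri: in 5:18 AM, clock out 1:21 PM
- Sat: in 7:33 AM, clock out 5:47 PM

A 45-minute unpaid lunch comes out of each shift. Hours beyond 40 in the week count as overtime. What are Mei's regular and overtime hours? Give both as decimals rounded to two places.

Regular 40.00 hours, overtime 9.90 hours

Mon: 8:54 AM–5:56 PM = 9 h 2 min; less 45 min break → 8 h 17 min
Tue: 7:27 AM–2:40 PM = 7 h 13 min; less 45 min break → 6 h 28 min
Wed: 10:10 AM–7:11 PM = 9 h 1 min; less 45 min break → 8 h 16 min
Thu: 8:15 AM–7:06 PM = 10 h 51 min; less 45 min break → 10 h 6 min
Fri: 5:18 AM–1:21 PM = 8 h 3 min; less 45 min break → 7 h 18 min
Sat: 7:33 AM–5:47 PM = 10 h 14 min; less 45 min break → 9 h 29 min
Total worked: 49 h 54 min = 49.90 h.
Threshold 40 h → overtime 9 h 54 min, regular 40 h 0 min.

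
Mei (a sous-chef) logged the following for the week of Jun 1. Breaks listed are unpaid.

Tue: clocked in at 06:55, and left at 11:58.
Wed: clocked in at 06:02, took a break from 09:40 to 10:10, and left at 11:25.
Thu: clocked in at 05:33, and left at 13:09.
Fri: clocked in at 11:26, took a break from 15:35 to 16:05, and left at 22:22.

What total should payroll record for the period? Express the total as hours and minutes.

27 h 58 min

Tue: 06:55–11:58 = 5 h 3 min
Wed: 06:02–11:25 = 5 h 23 min; less 30 min break → 4 h 53 min
Thu: 05:33–13:09 = 7 h 36 min
Fri: 11:26–22:22 = 10 h 56 min; less 30 min break → 10 h 26 min
Total: 5 h 3 min + 4 h 53 min + 7 h 36 min + 10 h 26 min = 27 h 58 min.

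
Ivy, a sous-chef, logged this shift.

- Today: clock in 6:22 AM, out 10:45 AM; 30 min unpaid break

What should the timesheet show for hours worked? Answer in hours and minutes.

3 h 53 min

Today: 6:22 AM–10:45 AM = 4 h 23 min; less 30 min break → 3 h 53 min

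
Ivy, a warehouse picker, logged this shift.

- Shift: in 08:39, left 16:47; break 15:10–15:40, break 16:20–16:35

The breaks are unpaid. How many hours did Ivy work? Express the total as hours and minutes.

Shift: 08:39–16:47 = 8 h 8 min; less 45 min break → 7 h 23 min

7 h 23 min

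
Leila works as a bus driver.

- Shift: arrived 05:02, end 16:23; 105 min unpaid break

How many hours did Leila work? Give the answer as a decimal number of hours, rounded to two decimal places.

9.60 hours

Shift: 05:02–16:23 = 11 h 21 min; less 105 min break → 9 h 36 min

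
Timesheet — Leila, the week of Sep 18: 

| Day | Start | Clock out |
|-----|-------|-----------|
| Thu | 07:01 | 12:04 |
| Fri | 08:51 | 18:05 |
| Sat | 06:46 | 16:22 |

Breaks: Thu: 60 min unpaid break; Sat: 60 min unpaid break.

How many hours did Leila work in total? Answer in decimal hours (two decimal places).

21.88 hours

Thu: 07:01–12:04 = 5 h 3 min; less 60 min break → 4 h 3 min
Fri: 08:51–18:05 = 9 h 14 min
Sat: 06:46–16:22 = 9 h 36 min; less 60 min break → 8 h 36 min
Total: 4 h 3 min + 9 h 14 min + 8 h 36 min = 21 h 53 min.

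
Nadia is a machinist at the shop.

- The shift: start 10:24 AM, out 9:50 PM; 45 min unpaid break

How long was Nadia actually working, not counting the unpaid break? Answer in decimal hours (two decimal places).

10.68 hours

The shift: 10:24 AM–9:50 PM = 11 h 26 min; less 45 min break → 10 h 41 min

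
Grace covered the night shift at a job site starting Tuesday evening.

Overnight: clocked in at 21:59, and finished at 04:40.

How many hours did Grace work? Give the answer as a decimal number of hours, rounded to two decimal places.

6.68 hours

Overnight: 21:59 → midnight = 2 h 1 min; midnight → 04:40 = 4 h 40 min; span 6 h 41 min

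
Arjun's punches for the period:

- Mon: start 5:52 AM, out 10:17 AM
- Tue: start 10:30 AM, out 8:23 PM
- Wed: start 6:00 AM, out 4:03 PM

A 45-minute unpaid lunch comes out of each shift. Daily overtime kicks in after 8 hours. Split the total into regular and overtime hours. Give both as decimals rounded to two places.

Mon: 5:52 AM–10:17 AM = 4 h 25 min; less 45 min break → 3 h 40 min
Tue: 10:30 AM–8:23 PM = 9 h 53 min; less 45 min break → 9 h 8 min
Wed: 6:00 AM–4:03 PM = 10 h 3 min; less 45 min break → 9 h 18 min
Mon reg 3 h 40 min / OT 0 h 0 min; Tue reg 8 h 0 min / OT 1 h 8 min; Wed reg 8 h 0 min / OT 1 h 18 min.
Totals: regular 19 h 40 min, overtime 2 h 26 min.

Regular 19.67 hours, overtime 2.43 hours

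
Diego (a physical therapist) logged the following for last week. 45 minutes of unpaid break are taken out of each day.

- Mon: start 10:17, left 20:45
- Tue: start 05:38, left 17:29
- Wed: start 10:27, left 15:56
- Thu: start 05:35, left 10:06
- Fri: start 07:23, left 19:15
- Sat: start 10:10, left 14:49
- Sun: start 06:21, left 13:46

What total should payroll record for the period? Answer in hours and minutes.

51 h 0 min

Mon: 10:17–20:45 = 10 h 28 min; less 45 min break → 9 h 43 min
Tue: 05:38–17:29 = 11 h 51 min; less 45 min break → 11 h 6 min
Wed: 10:27–15:56 = 5 h 29 min; less 45 min break → 4 h 44 min
Thu: 05:35–10:06 = 4 h 31 min; less 45 min break → 3 h 46 min
Fri: 07:23–19:15 = 11 h 52 min; less 45 min break → 11 h 7 min
Sat: 10:10–14:49 = 4 h 39 min; less 45 min break → 3 h 54 min
Sun: 06:21–13:46 = 7 h 25 min; less 45 min break → 6 h 40 min
Total: 9 h 43 min + 11 h 6 min + 4 h 44 min + 3 h 46 min + 11 h 7 min + 3 h 54 min + 6 h 40 min = 51 h 0 min.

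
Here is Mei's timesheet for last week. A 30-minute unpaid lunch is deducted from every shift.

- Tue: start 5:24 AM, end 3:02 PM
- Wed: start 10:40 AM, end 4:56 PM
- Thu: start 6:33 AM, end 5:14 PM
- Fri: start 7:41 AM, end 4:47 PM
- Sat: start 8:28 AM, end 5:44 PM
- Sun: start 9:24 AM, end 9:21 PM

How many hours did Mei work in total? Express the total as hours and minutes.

53 h 54 min

Tue: 5:24 AM–3:02 PM = 9 h 38 min; less 30 min break → 9 h 8 min
Wed: 10:40 AM–4:56 PM = 6 h 16 min; less 30 min break → 5 h 46 min
Thu: 6:33 AM–5:14 PM = 10 h 41 min; less 30 min break → 10 h 11 min
Fri: 7:41 AM–4:47 PM = 9 h 6 min; less 30 min break → 8 h 36 min
Sat: 8:28 AM–5:44 PM = 9 h 16 min; less 30 min break → 8 h 46 min
Sun: 9:24 AM–9:21 PM = 11 h 57 min; less 30 min break → 11 h 27 min
Total: 9 h 8 min + 5 h 46 min + 10 h 11 min + 8 h 36 min + 8 h 46 min + 11 h 27 min = 53 h 54 min.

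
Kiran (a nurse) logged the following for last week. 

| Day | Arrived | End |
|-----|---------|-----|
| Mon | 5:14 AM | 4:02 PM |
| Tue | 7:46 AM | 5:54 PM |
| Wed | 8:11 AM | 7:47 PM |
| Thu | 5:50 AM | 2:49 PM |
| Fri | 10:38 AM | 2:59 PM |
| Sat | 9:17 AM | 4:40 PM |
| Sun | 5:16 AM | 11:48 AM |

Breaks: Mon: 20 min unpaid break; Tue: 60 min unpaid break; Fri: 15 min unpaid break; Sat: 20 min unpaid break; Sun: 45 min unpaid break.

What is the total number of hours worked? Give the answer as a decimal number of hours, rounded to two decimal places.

Mon: 5:14 AM–4:02 PM = 10 h 48 min; less 20 min break → 10 h 28 min
Tue: 7:46 AM–5:54 PM = 10 h 8 min; less 60 min break → 9 h 8 min
Wed: 8:11 AM–7:47 PM = 11 h 36 min
Thu: 5:50 AM–2:49 PM = 8 h 59 min
Fri: 10:38 AM–2:59 PM = 4 h 21 min; less 15 min break → 4 h 6 min
Sat: 9:17 AM–4:40 PM = 7 h 23 min; less 20 min break → 7 h 3 min
Sun: 5:16 AM–11:48 AM = 6 h 32 min; less 45 min break → 5 h 47 min
Total: 10 h 28 min + 9 h 8 min + 11 h 36 min + 8 h 59 min + 4 h 6 min + 7 h 3 min + 5 h 47 min = 57 h 7 min.

57.12 hours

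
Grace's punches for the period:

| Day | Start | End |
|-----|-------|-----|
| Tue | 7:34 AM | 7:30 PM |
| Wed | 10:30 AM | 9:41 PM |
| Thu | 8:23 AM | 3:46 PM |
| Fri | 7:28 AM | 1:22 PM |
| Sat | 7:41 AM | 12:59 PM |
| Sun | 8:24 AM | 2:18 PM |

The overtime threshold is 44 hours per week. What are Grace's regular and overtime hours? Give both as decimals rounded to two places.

Tue: 7:34 AM–7:30 PM = 11 h 56 min
Wed: 10:30 AM–9:41 PM = 11 h 11 min
Thu: 8:23 AM–3:46 PM = 7 h 23 min
Fri: 7:28 AM–1:22 PM = 5 h 54 min
Sat: 7:41 AM–12:59 PM = 5 h 18 min
Sun: 8:24 AM–2:18 PM = 5 h 54 min
Total worked: 47 h 36 min = 47.60 h.
Threshold 44 h → overtime 3 h 36 min, regular 44 h 0 min.

Regular 44.00 hours, overtime 3.60 hours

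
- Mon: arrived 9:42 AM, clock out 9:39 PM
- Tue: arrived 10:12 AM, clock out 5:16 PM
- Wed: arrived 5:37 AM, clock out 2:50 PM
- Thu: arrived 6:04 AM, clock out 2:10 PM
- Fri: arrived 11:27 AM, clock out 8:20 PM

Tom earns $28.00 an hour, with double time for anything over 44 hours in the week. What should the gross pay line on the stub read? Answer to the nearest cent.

$1300.13

Mon: 9:42 AM–9:39 PM = 11 h 57 min
Tue: 10:12 AM–5:16 PM = 7 h 4 min
Wed: 5:37 AM–2:50 PM = 9 h 13 min
Thu: 6:04 AM–2:10 PM = 8 h 6 min
Fri: 11:27 AM–8:20 PM = 8 h 53 min
Total worked: 45 h 13 min = 2713 min.
Regular 44 h 0 min = 2640 min at $28.00/h; overtime 1 h 13 min = 73 min at $56.00/h.
Pay = (2640 × $28.00 + 73 × $56.00) ÷ 60 = $1300.13.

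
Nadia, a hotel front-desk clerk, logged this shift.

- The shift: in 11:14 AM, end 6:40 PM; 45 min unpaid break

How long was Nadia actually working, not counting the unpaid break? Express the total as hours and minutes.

6 h 41 min

The shift: 11:14 AM–6:40 PM = 7 h 26 min; less 45 min break → 6 h 41 min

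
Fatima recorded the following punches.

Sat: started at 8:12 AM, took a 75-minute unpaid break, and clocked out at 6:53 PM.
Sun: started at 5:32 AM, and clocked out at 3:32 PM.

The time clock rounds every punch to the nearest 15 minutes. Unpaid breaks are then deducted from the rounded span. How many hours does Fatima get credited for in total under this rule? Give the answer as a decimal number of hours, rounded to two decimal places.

19.50 hours

Sat: in 8:12 AM→8:15 AM, out 6:53 PM→7:00 PM; 10 h 45 min − 75 min = 9 h 30 min
Sun: in 5:32 AM→5:30 AM, out 3:32 PM→3:30 PM; 10 h 0 min
Total credited: 19 h 30 min.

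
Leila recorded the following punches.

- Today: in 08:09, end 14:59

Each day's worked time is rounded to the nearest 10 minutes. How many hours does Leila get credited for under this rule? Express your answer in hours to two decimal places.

6.83 hours

Today: 08:09–14:59 = 6 h 50 min → rounds to 6 h 50 min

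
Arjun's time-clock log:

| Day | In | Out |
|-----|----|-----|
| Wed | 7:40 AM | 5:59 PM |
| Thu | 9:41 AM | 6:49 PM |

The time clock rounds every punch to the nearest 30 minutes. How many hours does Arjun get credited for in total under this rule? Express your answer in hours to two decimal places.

Wed: in 7:40 AM→7:30 AM, out 5:59 PM→6:00 PM; 10 h 30 min
Thu: in 9:41 AM→9:30 AM, out 6:49 PM→7:00 PM; 9 h 30 min
Total credited: 20 h 0 min.

20.00 hours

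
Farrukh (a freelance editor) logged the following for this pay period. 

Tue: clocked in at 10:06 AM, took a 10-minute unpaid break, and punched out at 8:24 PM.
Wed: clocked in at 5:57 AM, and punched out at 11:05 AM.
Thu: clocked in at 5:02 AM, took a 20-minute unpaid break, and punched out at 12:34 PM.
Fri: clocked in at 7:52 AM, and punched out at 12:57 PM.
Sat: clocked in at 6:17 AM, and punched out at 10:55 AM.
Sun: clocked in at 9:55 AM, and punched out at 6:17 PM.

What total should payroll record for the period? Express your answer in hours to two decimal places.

40.55 hours

Tue: 10:06 AM–8:24 PM = 10 h 18 min; less 10 min break → 10 h 8 min
Wed: 5:57 AM–11:05 AM = 5 h 8 min
Thu: 5:02 AM–12:34 PM = 7 h 32 min; less 20 min break → 7 h 12 min
Fri: 7:52 AM–12:57 PM = 5 h 5 min
Sat: 6:17 AM–10:55 AM = 4 h 38 min
Sun: 9:55 AM–6:17 PM = 8 h 22 min
Total: 10 h 8 min + 5 h 8 min + 7 h 12 min + 5 h 5 min + 4 h 38 min + 8 h 22 min = 40 h 33 min.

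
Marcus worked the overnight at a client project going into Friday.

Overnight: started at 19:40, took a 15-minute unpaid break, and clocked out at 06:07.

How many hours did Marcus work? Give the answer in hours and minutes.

10 h 12 min

Overnight: 19:40 → midnight = 4 h 20 min; midnight → 06:07 = 6 h 7 min; span 10 h 27 min; less 15 min break → 10 h 12 min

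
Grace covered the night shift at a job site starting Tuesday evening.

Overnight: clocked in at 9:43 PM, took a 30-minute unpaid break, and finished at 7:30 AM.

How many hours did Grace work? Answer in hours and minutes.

Overnight: 9:43 PM → midnight = 2 h 17 min; midnight → 7:30 AM = 7 h 30 min; span 9 h 47 min; less 30 min break → 9 h 17 min

9 h 17 min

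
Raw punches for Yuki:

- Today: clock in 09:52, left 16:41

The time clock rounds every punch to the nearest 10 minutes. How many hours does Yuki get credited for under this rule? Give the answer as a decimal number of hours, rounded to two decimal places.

6.83 hours

Today: in 09:52→09:50, out 16:41→16:40; 6 h 50 min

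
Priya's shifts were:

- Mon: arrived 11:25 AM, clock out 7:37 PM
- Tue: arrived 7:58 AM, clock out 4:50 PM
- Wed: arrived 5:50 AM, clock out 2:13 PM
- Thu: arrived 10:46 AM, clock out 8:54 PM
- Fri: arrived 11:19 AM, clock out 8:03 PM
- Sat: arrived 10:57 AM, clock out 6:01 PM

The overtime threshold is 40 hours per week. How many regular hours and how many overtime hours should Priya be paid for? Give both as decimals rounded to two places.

Mon: 11:25 AM–7:37 PM = 8 h 12 min
Tue: 7:58 AM–4:50 PM = 8 h 52 min
Wed: 5:50 AM–2:13 PM = 8 h 23 min
Thu: 10:46 AM–8:54 PM = 10 h 8 min
Fri: 11:19 AM–8:03 PM = 8 h 44 min
Sat: 10:57 AM–6:01 PM = 7 h 4 min
Total worked: 51 h 23 min = 51.38 h.
Threshold 40 h → overtime 11 h 23 min, regular 40 h 0 min.

Regular 40.00 hours, overtime 11.38 hours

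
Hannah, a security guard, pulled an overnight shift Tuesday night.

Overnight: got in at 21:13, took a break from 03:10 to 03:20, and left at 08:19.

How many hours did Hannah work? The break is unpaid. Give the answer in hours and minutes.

10 h 56 min

Overnight: 21:13 → midnight = 2 h 47 min; midnight → 08:19 = 8 h 19 min; span 11 h 6 min; less 10 min break → 10 h 56 min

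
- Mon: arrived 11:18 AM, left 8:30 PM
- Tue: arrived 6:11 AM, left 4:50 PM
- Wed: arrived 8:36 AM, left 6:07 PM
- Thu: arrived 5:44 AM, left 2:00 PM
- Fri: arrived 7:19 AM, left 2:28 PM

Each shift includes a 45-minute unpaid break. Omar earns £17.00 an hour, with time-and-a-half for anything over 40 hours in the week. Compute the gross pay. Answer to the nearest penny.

Mon: 11:18 AM–8:30 PM = 9 h 12 min; less 45 min break → 8 h 27 min
Tue: 6:11 AM–4:50 PM = 10 h 39 min; less 45 min break → 9 h 54 min
Wed: 8:36 AM–6:07 PM = 9 h 31 min; less 45 min break → 8 h 46 min
Thu: 5:44 AM–2:00 PM = 8 h 16 min; less 45 min break → 7 h 31 min
Fri: 7:19 AM–2:28 PM = 7 h 9 min; less 45 min break → 6 h 24 min
Total worked: 41 h 2 min = 2462 min.
Regular 40 h 0 min = 2400 min at £17.00/h; overtime 1 h 2 min = 62 min at £25.50/h.
Pay = (2400 × £17.00 + 62 × £25.50) ÷ 60 = £706.35.

£706.35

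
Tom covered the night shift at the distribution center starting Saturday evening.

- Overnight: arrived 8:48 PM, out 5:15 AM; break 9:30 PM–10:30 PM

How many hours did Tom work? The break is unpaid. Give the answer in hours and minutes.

Overnight: 8:48 PM → midnight = 3 h 12 min; midnight → 5:15 AM = 5 h 15 min; span 8 h 27 min; less 60 min break → 7 h 27 min

7 h 27 min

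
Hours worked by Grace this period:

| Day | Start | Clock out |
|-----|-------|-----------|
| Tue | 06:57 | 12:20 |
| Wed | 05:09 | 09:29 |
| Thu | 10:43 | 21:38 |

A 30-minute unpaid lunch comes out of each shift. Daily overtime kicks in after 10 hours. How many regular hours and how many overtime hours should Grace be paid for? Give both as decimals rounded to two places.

Regular 18.72 hours, overtime 0.42 hours

Tue: 06:57–12:20 = 5 h 23 min; less 30 min break → 4 h 53 min
Wed: 05:09–09:29 = 4 h 20 min; less 30 min break → 3 h 50 min
Thu: 10:43–21:38 = 10 h 55 min; less 30 min break → 10 h 25 min
Tue reg 4 h 53 min / OT 0 h 0 min; Wed reg 3 h 50 min / OT 0 h 0 min; Thu reg 10 h 0 min / OT 0 h 25 min.
Totals: regular 18 h 43 min, overtime 0 h 25 min.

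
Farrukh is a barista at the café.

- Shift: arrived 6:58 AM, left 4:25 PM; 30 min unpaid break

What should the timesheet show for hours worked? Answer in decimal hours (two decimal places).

Shift: 6:58 AM–4:25 PM = 9 h 27 min; less 30 min break → 8 h 57 min

8.95 hours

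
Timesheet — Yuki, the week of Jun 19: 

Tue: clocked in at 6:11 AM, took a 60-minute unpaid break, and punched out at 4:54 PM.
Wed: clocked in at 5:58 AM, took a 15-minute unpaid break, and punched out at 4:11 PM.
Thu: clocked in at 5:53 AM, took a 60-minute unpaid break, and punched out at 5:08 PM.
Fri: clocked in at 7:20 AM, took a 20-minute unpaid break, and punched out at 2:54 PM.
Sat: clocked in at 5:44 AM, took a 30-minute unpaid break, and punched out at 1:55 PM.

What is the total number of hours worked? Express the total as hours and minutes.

Tue: 6:11 AM–4:54 PM = 10 h 43 min; less 60 min break → 9 h 43 min
Wed: 5:58 AM–4:11 PM = 10 h 13 min; less 15 min break → 9 h 58 min
Thu: 5:53 AM–5:08 PM = 11 h 15 min; less 60 min break → 10 h 15 min
Fri: 7:20 AM–2:54 PM = 7 h 34 min; less 20 min break → 7 h 14 min
Sat: 5:44 AM–1:55 PM = 8 h 11 min; less 30 min break → 7 h 41 min
Total: 9 h 43 min + 9 h 58 min + 10 h 15 min + 7 h 14 min + 7 h 41 min = 44 h 51 min.

44 h 51 min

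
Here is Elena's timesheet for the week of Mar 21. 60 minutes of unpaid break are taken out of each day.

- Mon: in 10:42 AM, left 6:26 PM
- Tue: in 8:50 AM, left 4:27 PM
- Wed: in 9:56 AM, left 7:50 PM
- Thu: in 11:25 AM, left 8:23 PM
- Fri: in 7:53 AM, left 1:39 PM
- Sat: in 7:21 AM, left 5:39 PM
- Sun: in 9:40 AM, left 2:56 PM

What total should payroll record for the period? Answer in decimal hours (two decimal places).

Mon: 10:42 AM–6:26 PM = 7 h 44 min; less 60 min break → 6 h 44 min
Tue: 8:50 AM–4:27 PM = 7 h 37 min; less 60 min break → 6 h 37 min
Wed: 9:56 AM–7:50 PM = 9 h 54 min; less 60 min break → 8 h 54 min
Thu: 11:25 AM–8:23 PM = 8 h 58 min; less 60 min break → 7 h 58 min
Fri: 7:53 AM–1:39 PM = 5 h 46 min; less 60 min break → 4 h 46 min
Sat: 7:21 AM–5:39 PM = 10 h 18 min; less 60 min break → 9 h 18 min
Sun: 9:40 AM–2:56 PM = 5 h 16 min; less 60 min break → 4 h 16 min
Total: 6 h 44 min + 6 h 37 min + 8 h 54 min + 7 h 58 min + 4 h 46 min + 9 h 18 min + 4 h 16 min = 48 h 33 min.

48.55 hours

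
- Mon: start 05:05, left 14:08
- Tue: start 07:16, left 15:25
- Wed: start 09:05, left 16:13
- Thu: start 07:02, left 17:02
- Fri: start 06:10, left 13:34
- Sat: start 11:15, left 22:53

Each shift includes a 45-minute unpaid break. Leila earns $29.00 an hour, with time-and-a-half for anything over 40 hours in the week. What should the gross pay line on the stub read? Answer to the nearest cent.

$1545.70

Mon: 05:05–14:08 = 9 h 3 min; less 45 min break → 8 h 18 min
Tue: 07:16–15:25 = 8 h 9 min; less 45 min break → 7 h 24 min
Wed: 09:05–16:13 = 7 h 8 min; less 45 min break → 6 h 23 min
Thu: 07:02–17:02 = 10 h 0 min; less 45 min break → 9 h 15 min
Fri: 06:10–13:34 = 7 h 24 min; less 45 min break → 6 h 39 min
Sat: 11:15–22:53 = 11 h 38 min; less 45 min break → 10 h 53 min
Total worked: 48 h 52 min = 2932 min.
Regular 40 h 0 min = 2400 min at $29.00/h; overtime 8 h 52 min = 532 min at $43.50/h.
Pay = (2400 × $29.00 + 532 × $43.50) ÷ 60 = $1545.70.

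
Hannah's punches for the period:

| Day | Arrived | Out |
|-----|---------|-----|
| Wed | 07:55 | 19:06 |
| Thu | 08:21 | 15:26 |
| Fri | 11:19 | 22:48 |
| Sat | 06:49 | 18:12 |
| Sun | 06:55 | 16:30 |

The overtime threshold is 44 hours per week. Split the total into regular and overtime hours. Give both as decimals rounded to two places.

Regular 44.00 hours, overtime 6.72 hours

Wed: 07:55–19:06 = 11 h 11 min
Thu: 08:21–15:26 = 7 h 5 min
Fri: 11:19–22:48 = 11 h 29 min
Sat: 06:49–18:12 = 11 h 23 min
Sun: 06:55–16:30 = 9 h 35 min
Total worked: 50 h 43 min = 50.72 h.
Threshold 44 h → overtime 6 h 43 min, regular 44 h 0 min.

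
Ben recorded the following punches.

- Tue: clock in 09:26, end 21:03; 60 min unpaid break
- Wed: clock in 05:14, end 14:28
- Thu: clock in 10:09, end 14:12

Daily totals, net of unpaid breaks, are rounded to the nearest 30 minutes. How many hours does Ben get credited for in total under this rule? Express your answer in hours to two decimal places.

23.50 hours

Tue: 09:26–21:03 = 11 h 37 min − 60 min = 10 h 37 min → rounds to 10 h 30 min
Wed: 05:14–14:28 = 9 h 14 min → rounds to 9 h 0 min
Thu: 10:09–14:12 = 4 h 3 min → rounds to 4 h 0 min
Total credited: 23 h 30 min.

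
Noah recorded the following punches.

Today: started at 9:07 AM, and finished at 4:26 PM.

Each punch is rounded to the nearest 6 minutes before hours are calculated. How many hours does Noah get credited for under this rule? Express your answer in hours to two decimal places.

7.30 hours

Today: in 9:07 AM→9:06 AM, out 4:26 PM→4:24 PM; 7 h 18 min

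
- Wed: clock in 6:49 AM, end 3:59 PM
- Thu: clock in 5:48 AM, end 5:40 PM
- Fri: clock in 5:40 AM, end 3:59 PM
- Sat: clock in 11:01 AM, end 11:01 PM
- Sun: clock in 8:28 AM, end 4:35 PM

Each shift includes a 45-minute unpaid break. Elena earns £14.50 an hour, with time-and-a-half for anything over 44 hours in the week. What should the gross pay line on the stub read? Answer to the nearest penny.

Wed: 6:49 AM–3:59 PM = 9 h 10 min; less 45 min break → 8 h 25 min
Thu: 5:48 AM–5:40 PM = 11 h 52 min; less 45 min break → 11 h 7 min
Fri: 5:40 AM–3:59 PM = 10 h 19 min; less 45 min break → 9 h 34 min
Sat: 11:01 AM–11:01 PM = 12 h 0 min; less 45 min break → 11 h 15 min
Sun: 8:28 AM–4:35 PM = 8 h 7 min; less 45 min break → 7 h 22 min
Total worked: 47 h 43 min = 2863 min.
Regular 44 h 0 min = 2640 min at £14.50/h; overtime 3 h 43 min = 223 min at £21.75/h.
Pay = (2640 × £14.50 + 223 × £21.75) ÷ 60 = £718.84.

£718.84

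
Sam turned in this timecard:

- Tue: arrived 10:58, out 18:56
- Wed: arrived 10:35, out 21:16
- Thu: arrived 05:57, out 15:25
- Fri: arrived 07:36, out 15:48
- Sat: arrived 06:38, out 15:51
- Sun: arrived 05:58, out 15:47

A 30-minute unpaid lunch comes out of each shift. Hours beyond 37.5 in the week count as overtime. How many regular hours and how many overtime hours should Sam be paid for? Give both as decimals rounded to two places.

Regular 37.50 hours, overtime 14.85 hours

Tue: 10:58–18:56 = 7 h 58 min; less 30 min break → 7 h 28 min
Wed: 10:35–21:16 = 10 h 41 min; less 30 min break → 10 h 11 min
Thu: 05:57–15:25 = 9 h 28 min; less 30 min break → 8 h 58 min
Fri: 07:36–15:48 = 8 h 12 min; less 30 min break → 7 h 42 min
Sat: 06:38–15:51 = 9 h 13 min; less 30 min break → 8 h 43 min
Sun: 05:58–15:47 = 9 h 49 min; less 30 min break → 9 h 19 min
Total worked: 52 h 21 min = 52.35 h.
Threshold 37.5 h → overtime 14 h 51 min, regular 37 h 30 min.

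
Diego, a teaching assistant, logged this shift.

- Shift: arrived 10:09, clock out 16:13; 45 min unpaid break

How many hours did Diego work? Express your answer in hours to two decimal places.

5.32 hours

Shift: 10:09–16:13 = 6 h 4 min; less 45 min break → 5 h 19 min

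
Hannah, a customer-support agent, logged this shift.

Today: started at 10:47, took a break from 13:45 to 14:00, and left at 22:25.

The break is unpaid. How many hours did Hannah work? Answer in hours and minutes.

11 h 23 min

Today: 10:47–22:25 = 11 h 38 min; less 15 min break → 11 h 23 min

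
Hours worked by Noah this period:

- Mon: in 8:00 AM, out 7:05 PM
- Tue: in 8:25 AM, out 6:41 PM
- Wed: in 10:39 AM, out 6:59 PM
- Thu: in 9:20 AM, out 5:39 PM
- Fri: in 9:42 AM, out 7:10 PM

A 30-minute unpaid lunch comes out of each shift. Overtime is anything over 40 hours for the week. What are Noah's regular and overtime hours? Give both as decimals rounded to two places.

Regular 40.00 hours, overtime 4.97 hours

Mon: 8:00 AM–7:05 PM = 11 h 5 min; less 30 min break → 10 h 35 min
Tue: 8:25 AM–6:41 PM = 10 h 16 min; less 30 min break → 9 h 46 min
Wed: 10:39 AM–6:59 PM = 8 h 20 min; less 30 min break → 7 h 50 min
Thu: 9:20 AM–5:39 PM = 8 h 19 min; less 30 min break → 7 h 49 min
Fri: 9:42 AM–7:10 PM = 9 h 28 min; less 30 min break → 8 h 58 min
Total worked: 44 h 58 min = 44.97 h.
Threshold 40 h → overtime 4 h 58 min, regular 40 h 0 min.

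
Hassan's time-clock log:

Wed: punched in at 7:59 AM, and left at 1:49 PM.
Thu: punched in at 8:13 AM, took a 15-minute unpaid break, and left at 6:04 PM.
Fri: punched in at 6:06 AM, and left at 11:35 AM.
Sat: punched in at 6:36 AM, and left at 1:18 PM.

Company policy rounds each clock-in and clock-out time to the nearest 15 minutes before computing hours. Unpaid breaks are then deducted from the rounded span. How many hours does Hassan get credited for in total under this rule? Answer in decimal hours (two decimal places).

Wed: in 7:59 AM→8:00 AM, out 1:49 PM→1:45 PM; 5 h 45 min
Thu: in 8:13 AM→8:15 AM, out 6:04 PM→6:00 PM; 9 h 45 min − 15 min = 9 h 30 min
Fri: in 6:06 AM→6:00 AM, out 11:35 AM→11:30 AM; 5 h 30 min
Sat: in 6:36 AM→6:30 AM, out 1:18 PM→1:15 PM; 6 h 45 min
Total credited: 27 h 30 min.

27.50 hours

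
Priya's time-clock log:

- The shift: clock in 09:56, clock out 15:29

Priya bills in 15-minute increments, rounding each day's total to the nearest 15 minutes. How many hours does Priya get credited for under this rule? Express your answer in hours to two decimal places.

The shift: 09:56–15:29 = 5 h 33 min → rounds to 5 h 30 min

5.50 hours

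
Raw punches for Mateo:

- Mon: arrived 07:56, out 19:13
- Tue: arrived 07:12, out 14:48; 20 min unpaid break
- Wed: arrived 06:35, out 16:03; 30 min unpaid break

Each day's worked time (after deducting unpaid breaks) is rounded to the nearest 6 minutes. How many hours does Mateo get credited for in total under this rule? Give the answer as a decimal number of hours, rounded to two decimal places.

Mon: 07:56–19:13 = 11 h 17 min → rounds to 11 h 18 min
Tue: 07:12–14:48 = 7 h 36 min − 20 min = 7 h 16 min → rounds to 7 h 18 min
Wed: 06:35–16:03 = 9 h 28 min − 30 min = 8 h 58 min → rounds to 9 h 0 min
Total credited: 27 h 36 min.

27.60 hours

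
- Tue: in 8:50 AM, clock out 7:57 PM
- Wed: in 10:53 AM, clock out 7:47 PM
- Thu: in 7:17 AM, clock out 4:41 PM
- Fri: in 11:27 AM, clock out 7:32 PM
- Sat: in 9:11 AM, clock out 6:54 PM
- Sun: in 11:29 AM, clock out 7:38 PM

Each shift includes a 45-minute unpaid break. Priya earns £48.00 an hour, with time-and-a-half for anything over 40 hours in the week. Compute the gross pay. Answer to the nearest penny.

£2702.40

Tue: 8:50 AM–7:57 PM = 11 h 7 min; less 45 min break → 10 h 22 min
Wed: 10:53 AM–7:47 PM = 8 h 54 min; less 45 min break → 8 h 9 min
Thu: 7:17 AM–4:41 PM = 9 h 24 min; less 45 min break → 8 h 39 min
Fri: 11:27 AM–7:32 PM = 8 h 5 min; less 45 min break → 7 h 20 min
Sat: 9:11 AM–6:54 PM = 9 h 43 min; less 45 min break → 8 h 58 min
Sun: 11:29 AM–7:38 PM = 8 h 9 min; less 45 min break → 7 h 24 min
Total worked: 50 h 52 min = 3052 min.
Regular 40 h 0 min = 2400 min at £48.00/h; overtime 10 h 52 min = 652 min at £72.00/h.
Pay = (2400 × £48.00 + 652 × £72.00) ÷ 60 = £2702.40.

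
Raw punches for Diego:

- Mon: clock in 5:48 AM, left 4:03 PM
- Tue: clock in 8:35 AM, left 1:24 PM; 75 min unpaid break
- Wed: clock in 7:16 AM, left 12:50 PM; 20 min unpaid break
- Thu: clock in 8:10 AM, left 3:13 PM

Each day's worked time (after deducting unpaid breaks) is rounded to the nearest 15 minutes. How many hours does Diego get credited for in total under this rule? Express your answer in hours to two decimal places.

Mon: 5:48 AM–4:03 PM = 10 h 15 min → rounds to 10 h 15 min
Tue: 8:35 AM–1:24 PM = 4 h 49 min − 75 min = 3 h 34 min → rounds to 3 h 30 min
Wed: 7:16 AM–12:50 PM = 5 h 34 min − 20 min = 5 h 14 min → rounds to 5 h 15 min
Thu: 8:10 AM–3:13 PM = 7 h 3 min → rounds to 7 h 0 min
Total credited: 26 h 0 min.

26.00 hours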